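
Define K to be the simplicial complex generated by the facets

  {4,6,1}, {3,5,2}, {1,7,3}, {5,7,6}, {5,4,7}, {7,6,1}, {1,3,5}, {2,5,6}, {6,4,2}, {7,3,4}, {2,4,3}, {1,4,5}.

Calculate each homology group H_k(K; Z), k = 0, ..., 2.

H_0 = Z,  H_1 = Z/2,  H_2 = 0.

K has 7 vertices, 18 edges, 12 triangles.
rank ∂_0 = 0, rank ∂_1 = 6 ⇒ b_0 = 7 − 0 − 6 = 1; all invariant factors of ∂_1 are 1 so no torsion. So H_0 = Z.
rank ∂_1 = 6, rank ∂_2 = 12 ⇒ b_1 = 18 − 6 − 12 = 0; ∂_2 has invariant factor(s) [2] giving torsion. So H_1 = Z/2.
rank ∂_2 = 12, rank ∂_3 = 0 ⇒ b_2 = 12 − 12 − 0 = 0. So H_2 = 0.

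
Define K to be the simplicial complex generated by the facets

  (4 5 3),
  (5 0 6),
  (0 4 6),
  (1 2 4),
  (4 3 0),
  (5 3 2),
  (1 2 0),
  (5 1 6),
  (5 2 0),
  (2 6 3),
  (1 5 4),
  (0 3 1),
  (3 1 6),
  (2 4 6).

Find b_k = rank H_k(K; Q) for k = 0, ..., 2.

b_0 = 1, b_1 = 2, b_2 = 1.

Take the total order 0 < 1 < 2 < 3 < 4 < 5 < 6 on the vertex set. Then K (dimension 2) consists of the simplices:

  0-simplices (7): [0], [1], [2], [3], [4], [5], [6]
  1-simplices (21): [0,1], [0,2], [0,3], [0,4], [0,5], [0,6], [1,2], [1,3], [1,4], [1,5], [1,6], [2,3], [2,4], [2,5], [2,6], [3,4], [3,5], [3,6], [4,5], [4,6], [5,6]
  2-simplices (14): [0,1,2], [0,1,3], [0,2,5], [0,3,4], [0,4,6], [0,5,6], [1,2,4], [1,3,6], [1,4,5], [1,5,6], [2,3,5], [2,3,6], [2,4,6], [3,4,5]

Hence C_0 ≅ Z^7, C_1 ≅ Z^21, C_2 ≅ Z^14.

The boundary map ∂_1: C_1 → C_0 is given by ∂[p,q] = [q] − [p]. For instance
  ∂[0,1] = [1] − [0].
The resulting 7×21 matrix has rank 6, and its Smith normal form has invariant factors (1,1,1,1,1,1).

∂_2: C_2 → C_1 acts by ∂[p,q,r] = [q,r] − [p,r] + [p,q]. For instance
  ∂[1,3,6] = [3,6] − [1,6] + [1,3],
  ∂[3,4,5] = [4,5] − [3,5] + [3,4].
As a 21×14 matrix over Z this has rank 13, with invariant factors (1,1,1,1,1,1,1,1,1,1,1,1,1).

Computing H_k = (kernel of ∂_k) / (image of ∂_{k+1}):

  H_0: rank C_0 − rank ∂_1 = 7 − 6 = 1, and the invariant factors of ∂_1 are all 1, so H_0 ≅ Z.
  H_1: rank ker ∂_1 − rank ∂_2 = (21 − 6) − 13 = 2, and the invariant factors of ∂_2 are all 1, so H_1 ≅ Z^2.
  H_2: rank ker ∂_2 − rank ∂_3 = (14 − 13) − 0 = 1, and there is no ∂_3, so H_2 ≅ Z.

Hence the Betti numbers are b_0 = 1, b_1 = 2, b_2 = 1.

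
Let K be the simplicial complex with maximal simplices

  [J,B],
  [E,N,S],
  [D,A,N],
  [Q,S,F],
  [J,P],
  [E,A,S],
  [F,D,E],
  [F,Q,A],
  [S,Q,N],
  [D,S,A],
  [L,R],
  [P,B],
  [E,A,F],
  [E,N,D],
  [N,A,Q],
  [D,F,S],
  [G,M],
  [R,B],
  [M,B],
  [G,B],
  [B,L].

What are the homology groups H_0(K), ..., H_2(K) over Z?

H_0 ≅ Z^2,  H_1 ≅ Z^3 × Z/2,  H_2 = 0.

K has 14 vertices, 27 edges, 12 triangles.
rank ∂_0 = 0, rank ∂_1 = 12 ⇒ b_0 = 14 − 0 − 12 = 2; all invariant factors of ∂_1 are 1 so no torsion. So H_0 ≅ Z^2.
rank ∂_1 = 12, rank ∂_2 = 12 ⇒ b_1 = 27 − 12 − 12 = 3; ∂_2 has invariant factor(s) [2] giving torsion. So H_1 ≅ Z^3 × Z/2.
rank ∂_2 = 12, rank ∂_3 = 0 ⇒ b_2 = 12 − 12 − 0 = 0. So H_2 ≅ 0.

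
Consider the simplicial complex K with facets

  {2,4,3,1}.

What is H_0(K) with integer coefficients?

H_0 = Z.

Order the vertices as 1 < 2 < 3 < 4. Listing each simplex with vertices in this order, K has dimension 3 with simplices:

  0-simplices (4): [1], [2], [3], [4]
  1-simplices (6): [1,2], [1,3], [1,4], [2,3], [2,4], [3,4]
  2-simplices (4): [1,2,3], [1,2,4], [1,3,4], [2,3,4]
  3-simplices (1): [1,2,3,4]

so the chain groups are C_0 ≅ Z^4, C_1 ≅ Z^6, C_2 ≅ Z^4, C_3 ≅ Z^1.

∂_1: C_1 → C_0 is given by ∂[p,q] = [q] − [p]. For instance
  ∂[1,2] = [2] − [1].
The 4×6 boundary matrix has rank 3 and Smith normal form diag(1,1,1).

The boundary map ∂_2: C_2 → C_1 sends each 2-simplex [p,q,r] to [q,r] − [p,r] + [p,q]. For instance
  ∂[1,2,3] = [2,3] − [1,3] + [1,2],
  ∂[1,2,4] = [2,4] − [1,4] + [1,2].
As a 6×4 matrix over Z this has rank 3, with invariant factors (1,1,1).

Boundary ∂_3: C_3 → C_2 sends each 3-simplex σ to the alternating sum Σ_i (−1)^i (σ with its i-th vertex removed). For instance
  ∂[1,2,3,4] = [2,3,4] − [1,3,4] + [1,2,4] − [1,2,3].
This gives a 4×1 integer matrix of rank 1; reducing to Smith normal form yields diagonal entries (1).

From H_k ≅ ker(∂_k) / im(∂_{k+1}) we obtain:

  H_0: rank C_0 − rank ∂_1 = 4 − 3 = 1, and the invariant factors of ∂_1 are all 1, so H_0 = Z.

(K is a triangulation of the 3-simplex.)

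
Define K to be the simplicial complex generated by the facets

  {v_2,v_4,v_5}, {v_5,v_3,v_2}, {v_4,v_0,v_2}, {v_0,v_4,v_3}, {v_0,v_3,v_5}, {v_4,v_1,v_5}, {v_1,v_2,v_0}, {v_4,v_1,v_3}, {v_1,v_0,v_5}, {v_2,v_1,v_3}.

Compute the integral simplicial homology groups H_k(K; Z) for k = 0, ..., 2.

K has 6 vertices, 15 edges, 10 triangles.
rank ∂_0 = 0, rank ∂_1 = 5 ⇒ b_0 = 6 − 0 − 5 = 1; all invariant factors of ∂_1 are 1 so no torsion. So H_0 = Z.
rank ∂_1 = 5, rank ∂_2 = 10 ⇒ b_1 = 15 − 5 − 10 = 0; ∂_2 has invariant factor(s) [2] giving torsion. So H_1 = Z/2Z.
rank ∂_2 = 10, rank ∂_3 = 0 ⇒ b_2 = 10 − 10 − 0 = 0. So H_2 = 0.

H_0 = Z,  H_1 = Z/2Z,  H_2 = 0.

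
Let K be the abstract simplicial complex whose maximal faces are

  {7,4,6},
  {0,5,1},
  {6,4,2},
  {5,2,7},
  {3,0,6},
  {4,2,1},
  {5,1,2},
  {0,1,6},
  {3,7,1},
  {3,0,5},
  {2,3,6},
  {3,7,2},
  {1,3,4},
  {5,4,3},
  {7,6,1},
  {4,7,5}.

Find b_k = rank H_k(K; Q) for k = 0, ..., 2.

b_0 = 1, b_1 = 2, b_2 = 1.

Take the total order 0 < 1 < 2 < 3 < 4 < 5 < 6 < 7 on the vertex set. Then K (dimension 2) consists of the simplices:

  0-simplices (8): [0], [1], [2], [3], [4], [5], [6], [7]
  1-simplices (24): (24 of them)
  2-simplices (16): [0,1,5], [0,1,6], [0,3,5], [0,3,6], [1,2,4], [1,2,5], [1,3,4], [1,3,7], [1,6,7], [2,3,6], [2,3,7], [2,4,6], [2,5,7], [3,4,5], [4,5,7], [4,6,7]

so the chain groups are C_0 ≅ Z^8, C_1 ≅ Z^24, C_2 ≅ Z^16.

The boundary map ∂_1: C_1 → C_0 maps an edge to its endpoints' difference, ∂[p,q] = q − p. For instance
  ∂[1,7] = [7] − [1].
The 8×24 boundary matrix has rank 7 and Smith normal form diag(1,1,1,1,1,1,1).

The boundary map ∂_2: C_2 → C_1 acts by ∂[p,q,r] = [q,r] − [p,r] + [p,q]. For instance
  ∂[0,1,5] = [1,5] − [0,5] + [0,1],
  ∂[2,4,6] = [4,6] − [2,6] + [2,4].
As a 24×16 matrix over Z this has rank 15, with invariant factors (1,1,1,1,1,1,1,1,1,1,1,1,1,1,1).

Now H_k = ker ∂_k / im ∂_{k+1}, so:

  H_0: rank C_0 − rank ∂_1 = 8 − 7 = 1, and the invariant factors of ∂_1 are all 1, so H_0 = Z.
  H_1: rank ker ∂_1 − rank ∂_2 = (24 − 7) − 15 = 2, and the invariant factors of ∂_2 are all 1, so H_1 = Z^2.
  H_2: rank ker ∂_2 − rank ∂_3 = (16 − 15) − 0 = 1, and there is no ∂_3, so H_2 = Z.

(K is a triangulation of the torus T^2.)

Hence the Betti numbers are b_0 = 1, b_1 = 2, b_2 = 1.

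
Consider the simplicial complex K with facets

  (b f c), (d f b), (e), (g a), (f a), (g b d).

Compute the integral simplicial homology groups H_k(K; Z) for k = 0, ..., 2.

H_0 = Z^2,  H_1 = Z,  H_2 = 0.

Fix the vertex order a < b < c < d < e < f < g and write every simplex with vertices in increasing order. Then dim K = 2 and the simplices of K are:

  0-simplices (7): a, b, c, d, e, f, g
  1-simplices (9): af, ag, bc, bd, bf, bg, cf, df, dg
  2-simplices (3): bcf, bdf, bdg

so the chain groups are C_0 ≅ Z^7, C_1 ≅ Z^9, C_2 ≅ Z^3.

The boundary map ∂_1: C_1 → C_0 is given by ∂[p,q] = [q] − [p].
The 7×9 boundary matrix has rank 5 and Smith normal form diag(1,1,1,1,1).

Boundary ∂_2: C_2 → C_1 sends each 2-simplex [p,q,r] to [q,r] − [p,r] + [p,q]. For instance
  ∂bdg = dg − bg + bd,
  ∂bcf = cf − bf + bc.
This gives a 9×3 integer matrix of rank 3; reducing to Smith normal form yields diagonal entries (1,1,1).

Now H_k = ker ∂_k / im ∂_{k+1}, so:

  H_0: rank C_0 − rank ∂_1 = 7 − 5 = 2, and the invariant factors of ∂_1 are all 1, so H_0 ≅ Z^2.
  H_1: rank ker ∂_1 − rank ∂_2 = (9 − 5) − 3 = 1, and the invariant factors of ∂_2 are all 1, so H_1 ≅ Z.
  H_2: rank ker ∂_2 − rank ∂_3 = (3 − 3) − 0 = 0, and there is no ∂_3, so H_2 ≅ 0.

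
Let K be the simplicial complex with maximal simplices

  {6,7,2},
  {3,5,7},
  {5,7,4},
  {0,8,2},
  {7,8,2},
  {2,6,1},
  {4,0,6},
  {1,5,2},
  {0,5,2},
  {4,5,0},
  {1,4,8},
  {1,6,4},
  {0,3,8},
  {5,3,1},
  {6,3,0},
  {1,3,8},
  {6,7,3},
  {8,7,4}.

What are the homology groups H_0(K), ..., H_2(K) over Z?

Order the vertices as 0 < 1 < 2 < 3 < 4 < 5 < 6 < 7 < 8. Listing each simplex with vertices in this order, K has dimension 2 with simplices:

  0-simplices (9): [0], [1], [2], [3], [4], [5], [6], [7], [8]
  1-simplices (27): (27 of them)
  2-simplices (18): [0,2,5], [0,2,8], [0,3,6], [0,3,8], [0,4,5], [0,4,6], [1,2,5], [1,2,6], [1,3,5], [1,3,8], [1,4,6], [1,4,8], [2,6,7], [2,7,8], [3,5,7], [3,6,7], [4,5,7], [4,7,8]

giving chain groups C_0 ≅ Z^9, C_1 ≅ Z^27, C_2 ≅ Z^18.

Boundary ∂_1: C_1 → C_0 maps an edge to its endpoints' difference, ∂[p,q] = q − p. For instance
  ∂[1,4] = [4] − [1].
The 9×27 boundary matrix has rank 8 and Smith normal form diag(1,1,1,1,1,1,1,1).

∂_2: C_2 → C_1 sends each 2-simplex [p,q,r] to [q,r] − [p,r] + [p,q]. For instance
  ∂[1,4,6] = [4,6] − [1,6] + [1,4],
  ∂[0,2,5] = [2,5] − [0,5] + [0,2].
As a 27×18 matrix over Z this has rank 17, with invariant factors (1,1,1,1,1,1,1,1,1,1,1,1,1,1,1,1,1).

Computing H_k = (kernel of ∂_k) / (image of ∂_{k+1}):

  H_0: rank C_0 − rank ∂_1 = 9 − 8 = 1, and the invariant factors of ∂_1 are all 1, so H_0 ≅ Z.
  H_1: rank ker ∂_1 − rank ∂_2 = (27 − 8) − 17 = 2, and the invariant factors of ∂_2 are all 1, so H_1 ≅ Z^2.
  H_2: rank ker ∂_2 − rank ∂_3 = (18 − 17) − 0 = 1, and there is no ∂_3, so H_2 ≅ Z.

As a check, the Euler characteristic is 9 − 27 + 18 = 0, which agrees with 1 − 2 + 1 = 0.

H_0 = Z,  H_1 = Z^2,  H_2 = Z.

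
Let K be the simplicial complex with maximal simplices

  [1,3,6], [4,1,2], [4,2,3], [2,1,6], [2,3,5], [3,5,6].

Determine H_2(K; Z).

H_2 = 0.

K has 6 vertices, 12 edges, 6 triangles.
rank ∂_2 = 6, rank ∂_3 = 0 ⇒ b_2 = 6 − 6 − 0 = 0. So H_2 = 0.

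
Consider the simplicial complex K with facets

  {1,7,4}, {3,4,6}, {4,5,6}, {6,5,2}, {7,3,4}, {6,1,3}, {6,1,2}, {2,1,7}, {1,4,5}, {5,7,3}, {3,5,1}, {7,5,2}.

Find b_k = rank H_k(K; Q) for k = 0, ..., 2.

b_0 = 1, b_1 = 0, b_2 = 0.

Fix the vertex order 1 < 2 < 3 < 4 < 5 < 6 < 7 and write every simplex with vertices in increasing order. Then dim K = 2 and the simplices of K are:

  0-simplices (7): [1], [2], [3], [4], [5], [6], [7]
  1-simplices (18): [1,2], [1,3], [1,4], [1,5], [1,6], [1,7], [2,5], [2,6], [2,7], [3,4], [3,5], [3,6], [3,7], [4,5], [4,6], [4,7], [5,6], [5,7]
  2-simplices (12): [1,2,6], [1,2,7], [1,3,5], [1,3,6], [1,4,5], [1,4,7], [2,5,6], [2,5,7], [3,4,6], [3,4,7], [3,5,7], [4,5,6]

so the chain groups are C_0 ≅ Z^7, C_1 ≅ Z^18, C_2 ≅ Z^12.

The boundary map ∂_1: C_1 → C_0 is given by ∂[p,q] = [q] − [p].
As a 7×18 matrix over Z this has rank 6, with invariant factors (1,1,1,1,1,1).

The boundary map ∂_2: C_2 → C_1 acts by ∂[p,q,r] = [q,r] − [p,r] + [p,q]. For instance
  ∂[3,5,7] = [5,7] − [3,7] + [3,5],
  ∂[1,3,6] = [3,6] − [1,6] + [1,3].
The resulting 18×12 matrix has rank 12, and its Smith normal form has invariant factors (1,1,1,1,1,1,1,1,1,1,1,2).

Reading off H_k = ker ∂_k / im ∂_{k+1}:

  H_0: rank C_0 − rank ∂_1 = 7 − 6 = 1, and the invariant factors of ∂_1 are all 1, so H_0 ≅ Z.
  H_1: rank ker ∂_1 − rank ∂_2 = (18 − 6) − 12 = 0, and ∂_2 has invariant factor 2 > 1, so H_1 ≅ Z/2.
  H_2: rank ker ∂_2 − rank ∂_3 = (12 − 12) − 0 = 0, and there is no ∂_3, so H_2 ≅ 0.

Hence the Betti numbers are b_0 = 1, b_1 = 0, b_2 = 0.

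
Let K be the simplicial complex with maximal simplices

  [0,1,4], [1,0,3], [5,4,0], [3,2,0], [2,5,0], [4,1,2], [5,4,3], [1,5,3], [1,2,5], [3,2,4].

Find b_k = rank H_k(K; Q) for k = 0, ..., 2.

K has 6 vertices, 15 edges, 10 triangles.
rank ∂_0 = 0, rank ∂_1 = 5 ⇒ b_0 = 6 − 0 − 5 = 1; all invariant factors of ∂_1 are 1 so no torsion. So H_0 = Z.
rank ∂_1 = 5, rank ∂_2 = 10 ⇒ b_1 = 15 − 5 − 10 = 0; ∂_2 has invariant factor(s) [2] giving torsion. So H_1 = Z_2.
rank ∂_2 = 10, rank ∂_3 = 0 ⇒ b_2 = 10 − 10 − 0 = 0. So H_2 = 0.

b_0 = 1, b_1 = 0, b_2 = 0.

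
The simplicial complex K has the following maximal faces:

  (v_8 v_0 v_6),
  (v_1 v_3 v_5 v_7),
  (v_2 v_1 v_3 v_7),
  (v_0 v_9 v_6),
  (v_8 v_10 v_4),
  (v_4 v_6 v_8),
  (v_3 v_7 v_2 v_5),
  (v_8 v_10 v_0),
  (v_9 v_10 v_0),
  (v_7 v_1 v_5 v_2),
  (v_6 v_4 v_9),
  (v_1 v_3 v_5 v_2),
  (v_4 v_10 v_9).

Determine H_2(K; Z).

Order the vertices as v_0 < v_1 < v_2 < v_3 < v_4 < v_5 < v_6 < v_7 < v_8 < v_9 < v_10. Listing each simplex with vertices in this order, K has dimension 3 with simplices:

  0-simplices (11): [v_0], [v_1], [v_2], [v_3], [v_4], [v_5], [v_6], [v_7], [v_8], [v_9], [v_10]
  1-simplices (22): (22 of them)
  2-simplices (18): (18 of them)
  3-simplices (5): [v_1,v_2,v_3,v_5], [v_1,v_2,v_3,v_7], [v_1,v_2,v_5,v_7], [v_1,v_3,v_5,v_7], [v_2,v_3,v_5,v_7]

Hence C_0 ≅ Z^11, C_1 ≅ Z^22, C_2 ≅ Z^18, C_3 ≅ Z^5.

∂_1: C_1 → C_0 sends each edge [p,q] (with p < q) to q − p.
The resulting 11×22 matrix has rank 9, and its Smith normal form has invariant factors (1,1,1,1,1,1,1,1,1).

Boundary ∂_2: C_2 → C_1 maps a triangle to the signed sum of its edges. For instance
  ∂[v_2,v_5,v_7] = [v_5,v_7] − [v_2,v_7] + [v_2,v_5],
  ∂[v_1,v_2,v_5] = [v_2,v_5] − [v_1,v_5] + [v_1,v_2].
This gives a 22×18 integer matrix of rank 13; reducing to Smith normal form yields diagonal entries (1,1,1,1,1,1,1,1,1,1,1,1,1).

Boundary ∂_3: C_3 → C_2 sends each 3-simplex σ to the alternating sum Σ_i (−1)^i (σ with its i-th vertex removed). For instance
  ∂[v_2,v_3,v_5,v_7] = [v_3,v_5,v_7] − [v_2,v_5,v_7] + [v_2,v_3,v_7] − [v_2,v_3,v_5],
  ∂[v_1,v_2,v_3,v_5] = [v_2,v_3,v_5] − [v_1,v_3,v_5] + [v_1,v_2,v_5] − [v_1,v_2,v_3].
This gives a 18×5 integer matrix of rank 4; reducing to Smith normal form yields diagonal entries (1,1,1,1).

From H_k ≅ ker(∂_k) / im(∂_{k+1}) we obtain:

  H_2: rank ker ∂_2 − rank ∂_3 = (18 − 13) − 4 = 1, and the invariant factors of ∂_3 are all 1, so H_2 ≅ Z.

H_2 = Z.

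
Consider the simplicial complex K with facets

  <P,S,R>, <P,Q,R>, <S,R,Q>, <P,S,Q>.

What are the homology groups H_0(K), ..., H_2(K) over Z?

H_0 = Z,  H_1 = 0,  H_2 = Z.

Fix the vertex order P < Q < R < S and write every simplex with vertices in increasing order. Then dim K = 2 and the simplices of K are:

  0-simplices (4): P, Q, R, S
  1-simplices (6): PQ, PR, PS, QR, QS, RS
  2-simplices (4): PQR, PQS, PRS, QRS

giving chain groups C_0 ≅ Z^4, C_1 ≅ Z^6, C_2 ≅ Z^4.

Boundary ∂_1: C_1 → C_0 is given by ∂[p,q] = [q] − [p]. For instance
  ∂PS = S − P.
The resulting 4×6 matrix has rank 3, and its Smith normal form has invariant factors (1,1,1).

Boundary ∂_2: C_2 → C_1 sends each 2-simplex [p,q,r] to [q,r] − [p,r] + [p,q]. For instance
  ∂PQR = QR − PR + PQ,
  ∂PQS = QS − PS + PQ.
This gives a 6×4 integer matrix of rank 3; reducing to Smith normal form yields diagonal entries (1,1,1).

Computing H_k = (kernel of ∂_k) / (image of ∂_{k+1}):

  H_0: rank C_0 − rank ∂_1 = 4 − 3 = 1, and the invariant factors of ∂_1 are all 1, so H_0 ≅ Z.
  H_1: rank ker ∂_1 − rank ∂_2 = (6 − 3) − 3 = 0, and the invariant factors of ∂_2 are all 1, so H_1 ≅ 0.
  H_2: rank ker ∂_2 − rank ∂_3 = (4 − 3) − 0 = 1, and there is no ∂_3, so H_2 ≅ Z.

(K is a triangulation of the 2-sphere S^2.)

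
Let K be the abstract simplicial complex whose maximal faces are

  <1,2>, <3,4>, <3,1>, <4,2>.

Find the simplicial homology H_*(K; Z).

H_0 = Z,  H_1 = Z.

Fix the vertex order 1 < 2 < 3 < 4 and write every simplex with vertices in increasing order. Then dim K = 1 and the simplices of K are:

  0-simplices (4): [1], [2], [3], [4]
  1-simplices (4): [1,2], [1,3], [2,4], [3,4]

giving chain groups C_0 ≅ Z^4, C_1 ≅ Z^4.

Boundary ∂_1: C_1 → C_0 sends each edge [p,q] (with p < q) to q − p. For instance
  ∂[3,4] = [4] − [3].
The resulting 4×4 matrix has rank 3, and its Smith normal form has invariant factors (1,1,1).

Now H_k = ker ∂_k / im ∂_{k+1}, so:

  H_0: rank C_0 − rank ∂_1 = 4 − 3 = 1, and the invariant factors of ∂_1 are all 1, so H_0 ≅ Z.
  H_1: rank ker ∂_1 − rank ∂_2 = (4 − 3) − 0 = 1, and there is no ∂_2, so H_1 ≅ Z.

As a check, the Euler characteristic is 4 − 4 = 0, which agrees with 1 − 1 = 0.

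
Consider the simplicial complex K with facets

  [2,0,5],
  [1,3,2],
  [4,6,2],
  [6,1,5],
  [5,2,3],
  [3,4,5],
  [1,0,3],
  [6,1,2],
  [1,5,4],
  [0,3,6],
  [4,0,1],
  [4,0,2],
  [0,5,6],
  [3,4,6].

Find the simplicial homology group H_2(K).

H_2 ≅ Z.

We work with the vertex ordering 0 < 1 < 2 < 3 < 4 < 5 < 6. The simplices of K, each written with vertices in increasing order, are:

  0-simplices (7): [0], [1], [2], [3], [4], [5], [6]
  1-simplices (21): [0,1], [0,2], [0,3], [0,4], [0,5], [0,6], [1,2], [1,3], [1,4], [1,5], [1,6], [2,3], [2,4], [2,5], [2,6], [3,4], [3,5], [3,6], [4,5], [4,6], [5,6]
  2-simplices (14): [0,1,3], [0,1,4], [0,2,4], [0,2,5], [0,3,6], [0,5,6], [1,2,3], [1,2,6], [1,4,5], [1,5,6], [2,3,5], [2,4,6], [3,4,5], [3,4,6]

Hence C_0 ≅ Z^7, C_1 ≅ Z^21, C_2 ≅ Z^14.

∂_1: C_1 → C_0 maps an edge to its endpoints' difference, ∂[p,q] = q − p. For instance
  ∂[3,6] = [6] − [3].
As a 7×21 matrix over Z this has rank 6, with invariant factors (1,1,1,1,1,1).

The boundary map ∂_2: C_2 → C_1 acts by ∂[p,q,r] = [q,r] − [p,r] + [p,q]. For instance
  ∂[3,4,6] = [4,6] − [3,6] + [3,4],
  ∂[2,3,5] = [3,5] − [2,5] + [2,3].
This gives a 21×14 integer matrix of rank 13; reducing to Smith normal form yields diagonal entries (1,1,1,1,1,1,1,1,1,1,1,1,1).

From H_k ≅ ker(∂_k) / im(∂_{k+1}) we obtain:

  H_2: rank ker ∂_2 − rank ∂_3 = (14 − 13) − 0 = 1, and there is no ∂_3, so H_2 ≅ Z.

(K is a triangulation of the torus T^2.)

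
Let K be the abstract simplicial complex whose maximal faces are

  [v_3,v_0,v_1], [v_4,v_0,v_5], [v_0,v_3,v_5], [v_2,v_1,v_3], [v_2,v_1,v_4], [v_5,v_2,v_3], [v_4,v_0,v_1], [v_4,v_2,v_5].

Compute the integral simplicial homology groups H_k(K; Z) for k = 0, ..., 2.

Order the vertices as v_0 < v_1 < v_2 < v_3 < v_4 < v_5. Listing each simplex with vertices in this order, K has dimension 2 with simplices:

  0-simplices (6): [v_0], [v_1], [v_2], [v_3], [v_4], [v_5]
  1-simplices (12): [v_0,v_1], [v_0,v_3], [v_0,v_4], [v_0,v_5], [v_1,v_2], [v_1,v_3], [v_1,v_4], [v_2,v_3], [v_2,v_4], [v_2,v_5], [v_3,v_5], [v_4,v_5]
  2-simplices (8): [v_0,v_1,v_3], [v_0,v_1,v_4], [v_0,v_3,v_5], [v_0,v_4,v_5], [v_1,v_2,v_3], [v_1,v_2,v_4], [v_2,v_3,v_5], [v_2,v_4,v_5]

giving chain groups C_0 ≅ Z^6, C_1 ≅ Z^12, C_2 ≅ Z^8.

Boundary ∂_1: C_1 → C_0 is given by ∂[p,q] = [q] − [p]. For instance
  ∂[v_1,v_4] = [v_4] − [v_1].
The resulting 6×12 matrix has rank 5, and its Smith normal form has invariant factors (1,1,1,1,1).

The boundary map ∂_2: C_2 → C_1 sends each 2-simplex [p,q,r] to [q,r] − [p,r] + [p,q]. For instance
  ∂[v_0,v_1,v_3] = [v_1,v_3] − [v_0,v_3] + [v_0,v_1],
  ∂[v_0,v_4,v_5] = [v_4,v_5] − [v_0,v_5] + [v_0,v_4].
As a 12×8 matrix over Z this has rank 7, with invariant factors (1,1,1,1,1,1,1).

Reading off H_k = ker ∂_k / im ∂_{k+1}:

  H_0: rank C_0 − rank ∂_1 = 6 − 5 = 1, and the invariant factors of ∂_1 are all 1, so H_0 = Z.
  H_1: rank ker ∂_1 − rank ∂_2 = (12 − 5) − 7 = 0, and the invariant factors of ∂_2 are all 1, so H_1 = 0.
  H_2: rank ker ∂_2 − rank ∂_3 = (8 − 7) − 0 = 1, and there is no ∂_3, so H_2 = Z.

(K is a triangulation of the 2-sphere S^2.)

H_0 = Z,  H_1 = 0,  H_2 = Z.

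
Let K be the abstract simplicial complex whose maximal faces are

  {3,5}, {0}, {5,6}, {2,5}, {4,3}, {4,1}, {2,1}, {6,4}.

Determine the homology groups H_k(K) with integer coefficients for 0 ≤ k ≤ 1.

Take the total order 0 < 1 < 2 < 3 < 4 < 5 < 6 on the vertex set. Then K (dimension 1) consists of the simplices:

  0-simplices (7): [0], [1], [2], [3], [4], [5], [6]
  1-simplices (7): [1,2], [1,4], [2,5], [3,4], [3,5], [4,6], [5,6]

Hence C_0 ≅ Z^7, C_1 ≅ Z^7.

The boundary map ∂_1: C_1 → C_0 is given by ∂[p,q] = [q] − [p]. For instance
  ∂[5,6] = [6] − [5].
The 7×7 boundary matrix has rank 5 and Smith normal form diag(1,1,1,1,1).

Reading off H_k = ker ∂_k / im ∂_{k+1}:

  H_0: rank C_0 − rank ∂_1 = 7 − 5 = 2, and the invariant factors of ∂_1 are all 1, so H_0 ≅ Z^2.
  H_1: rank ker ∂_1 − rank ∂_2 = (7 − 5) − 0 = 2, and there is no ∂_2, so H_1 ≅ Z^2.

As a check, the Euler characteristic is 7 − 7 = 0, which agrees with 2 − 2 = 0.

H_0 ≅ Z^2,  H_1 ≅ Z^2.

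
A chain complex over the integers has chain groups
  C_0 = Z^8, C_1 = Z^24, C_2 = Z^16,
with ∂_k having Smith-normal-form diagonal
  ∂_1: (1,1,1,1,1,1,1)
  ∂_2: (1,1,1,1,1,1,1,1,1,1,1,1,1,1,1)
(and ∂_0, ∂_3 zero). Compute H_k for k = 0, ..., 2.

H_0 ≅ Z,  H_1 ≅ Z^2,  H_2 ≅ Z.

H_0: b_0 = 8 − 0 − 7 = 1; torsion from ∂_1 factors > 1: none. So H_0 ≅ Z.
H_1: b_1 = 24 − 7 − 15 = 2; torsion from ∂_2 factors > 1: none. So H_1 ≅ Z^2.
H_2: b_2 = 16 − 15 − 0 = 1; torsion from ∂_3 factors > 1: none. So H_2 ≅ Z.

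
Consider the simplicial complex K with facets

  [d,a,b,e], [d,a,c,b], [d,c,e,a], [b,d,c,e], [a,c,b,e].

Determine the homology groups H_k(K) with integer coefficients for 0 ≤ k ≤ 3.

K has 5 vertices, 10 edges, 10 triangles, 5 3-simplices.
rank ∂_0 = 0, rank ∂_1 = 4 ⇒ b_0 = 5 − 0 − 4 = 1; all invariant factors of ∂_1 are 1 so no torsion. So H_0 = Z.
rank ∂_1 = 4, rank ∂_2 = 6 ⇒ b_1 = 10 − 4 − 6 = 0; all invariant factors of ∂_2 are 1 so no torsion. So H_1 = 0.
rank ∂_2 = 6, rank ∂_3 = 4 ⇒ b_2 = 10 − 6 − 4 = 0; all invariant factors of ∂_3 are 1 so no torsion. So H_2 = 0.
rank ∂_3 = 4, rank ∂_4 = 0 ⇒ b_3 = 5 − 4 − 0 = 1. So H_3 = Z.

H_0 ≅ Z,  H_1 = 0,  H_2 = 0,  H_3 ≅ Z.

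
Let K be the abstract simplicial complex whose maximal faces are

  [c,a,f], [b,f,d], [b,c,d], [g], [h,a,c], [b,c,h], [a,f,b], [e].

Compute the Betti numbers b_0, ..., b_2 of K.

Order the vertices as a < b < c < d < e < f < g < h. Listing each simplex with vertices in this order, K has dimension 2 with simplices:

  0-simplices (8): a, b, c, d, e, f, g, h
  1-simplices (12): ab, ac, af, ah, bc, bd, bf, bh, cd, cf, ch, df
  2-simplices (6): abf, acf, ach, bcd, bch, bdf

Hence C_0 ≅ Z^8, C_1 ≅ Z^12, C_2 ≅ Z^6.

∂_1: C_1 → C_0 maps an edge to its endpoints' difference, ∂[p,q] = q − p. For instance
  ∂df = f − d.
This gives a 8×12 integer matrix of rank 5; reducing to Smith normal form yields diagonal entries (1,1,1,1,1).

Boundary ∂_2: C_2 → C_1 maps a triangle to the signed sum of its edges. For instance
  ∂abf = bf − af + ab,
  ∂bcd = cd − bd + bc.
This gives a 12×6 integer matrix of rank 6; reducing to Smith normal form yields diagonal entries (1,1,1,1,1,1).

From H_k ≅ ker(∂_k) / im(∂_{k+1}) we obtain:

  H_0: rank C_0 − rank ∂_1 = 8 − 5 = 3, and the invariant factors of ∂_1 are all 1, so H_0 ≅ Z^3.
  H_1: rank ker ∂_1 − rank ∂_2 = (12 − 5) − 6 = 1, and the invariant factors of ∂_2 are all 1, so H_1 ≅ Z.
  H_2: rank ker ∂_2 − rank ∂_3 = (6 − 6) − 0 = 0, and there is no ∂_3, so H_2 ≅ 0.

(K is a triangulation of the disjoint union of a set of 2 points and the cylinder S^1 x I.)

Hence the Betti numbers are b_0 = 3, b_1 = 1, b_2 = 0.

b_0 = 3, b_1 = 1, b_2 = 0.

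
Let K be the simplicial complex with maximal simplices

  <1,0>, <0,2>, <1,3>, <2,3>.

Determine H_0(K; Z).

We work with the vertex ordering 0 < 1 < 2 < 3. The simplices of K, each written with vertices in increasing order, are:

  0-simplices (4): [0], [1], [2], [3]
  1-simplices (4): [0,1], [0,2], [1,3], [2,3]

Hence C_0 ≅ Z^4, C_1 ≅ Z^4.

Boundary ∂_1: C_1 → C_0 is given by ∂[p,q] = [q] − [p].
The 4×4 boundary matrix has rank 3 and Smith normal form diag(1,1,1).

Reading off H_k = ker ∂_k / im ∂_{k+1}:

  H_0: rank C_0 − rank ∂_1 = 4 − 3 = 1, and the invariant factors of ∂_1 are all 1, so H_0 ≅ Z.

(K is a triangulation of the circle S^1.)

H_0 = Z.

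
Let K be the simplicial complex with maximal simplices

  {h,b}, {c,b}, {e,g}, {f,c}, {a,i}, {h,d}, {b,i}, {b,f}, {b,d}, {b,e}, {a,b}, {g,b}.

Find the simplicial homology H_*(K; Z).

H_0 = Z,  H_1 = Z^4.

Fix the vertex order a < b < c < d < e < f < g < h < i and write every simplex with vertices in increasing order. Then dim K = 1 and the simplices of K are:

  0-simplices (9): a, b, c, d, e, f, g, h, i
  1-simplices (12): ab, ai, bc, bd, be, bf, bg, bh, bi, cf, dh, eg

Hence C_0 ≅ Z^9, C_1 ≅ Z^12.

The boundary map ∂_1: C_1 → C_0 is given by ∂[p,q] = [q] − [p]. For instance
  ∂dh = h − d.
The resulting 9×12 matrix has rank 8, and its Smith normal form has invariant factors (1,1,1,1,1,1,1,1).

Reading off H_k = ker ∂_k / im ∂_{k+1}:

  H_0: rank C_0 − rank ∂_1 = 9 − 8 = 1, and the invariant factors of ∂_1 are all 1, so H_0 = Z.
  H_1: rank ker ∂_1 − rank ∂_2 = (12 − 8) − 0 = 4, and there is no ∂_2, so H_1 = Z^4.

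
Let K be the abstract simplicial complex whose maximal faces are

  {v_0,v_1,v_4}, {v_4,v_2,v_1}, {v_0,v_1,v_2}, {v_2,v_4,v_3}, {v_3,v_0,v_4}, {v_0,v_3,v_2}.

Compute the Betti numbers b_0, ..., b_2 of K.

We work with the vertex ordering v_0 < v_1 < v_2 < v_3 < v_4. The simplices of K, each written with vertices in increasing order, are:

  0-simplices (5): [v_0], [v_1], [v_2], [v_3], [v_4]
  1-simplices (9): [v_0,v_1], [v_0,v_2], [v_0,v_3], [v_0,v_4], [v_1,v_2], [v_1,v_4], [v_2,v_3], [v_2,v_4], [v_3,v_4]
  2-simplices (6): [v_0,v_1,v_2], [v_0,v_1,v_4], [v_0,v_2,v_3], [v_0,v_3,v_4], [v_1,v_2,v_4], [v_2,v_3,v_4]

Hence C_0 ≅ Z^5, C_1 ≅ Z^9, C_2 ≅ Z^6.

The boundary map ∂_1: C_1 → C_0 is given by ∂[p,q] = [q] − [p].
As a 5×9 matrix over Z this has rank 4, with invariant factors (1,1,1,1).

Boundary ∂_2: C_2 → C_1 sends each 2-simplex [p,q,r] to [q,r] − [p,r] + [p,q]. For instance
  ∂[v_0,v_3,v_4] = [v_3,v_4] − [v_0,v_4] + [v_0,v_3],
  ∂[v_0,v_1,v_2] = [v_1,v_2] − [v_0,v_2] + [v_0,v_1].
As a 9×6 matrix over Z this has rank 5, with invariant factors (1,1,1,1,1).

Reading off H_k = ker ∂_k / im ∂_{k+1}:

  H_0: rank C_0 − rank ∂_1 = 5 − 4 = 1, and the invariant factors of ∂_1 are all 1, so H_0 ≅ Z.
  H_1: rank ker ∂_1 − rank ∂_2 = (9 − 4) − 5 = 0, and the invariant factors of ∂_2 are all 1, so H_1 ≅ 0.
  H_2: rank ker ∂_2 − rank ∂_3 = (6 − 5) − 0 = 1, and there is no ∂_3, so H_2 ≅ Z.

Hence the Betti numbers are b_0 = 1, b_1 = 0, b_2 = 1.

b_0 = 1, b_1 = 0, b_2 = 1.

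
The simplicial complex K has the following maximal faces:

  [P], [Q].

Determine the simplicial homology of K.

H_0 = Z^2.

K has 2 vertices.
rank ∂_0 = 0, rank ∂_1 = 0 ⇒ b_0 = 2 − 0 − 0 = 2. So H_0 = Z^2.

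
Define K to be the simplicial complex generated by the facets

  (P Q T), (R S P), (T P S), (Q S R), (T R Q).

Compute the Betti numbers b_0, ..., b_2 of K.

b_0 = 1, b_1 = 1, b_2 = 0.

Take the total order P < Q < R < S < T on the vertex set. Then K (dimension 2) consists of the simplices:

  0-simplices (5): P, Q, R, S, T
  1-simplices (10): PQ, PR, PS, PT, QR, QS, QT, RS, RT, ST
  2-simplices (5): PQT, PRS, PST, QRS, QRT

giving chain groups C_0 ≅ Z^5, C_1 ≅ Z^10, C_2 ≅ Z^5.

∂_1: C_1 → C_0 sends each edge [p,q] (with p < q) to q − p.
This gives a 5×10 integer matrix of rank 4; reducing to Smith normal form yields diagonal entries (1,1,1,1).

Boundary ∂_2: C_2 → C_1 sends each 2-simplex [p,q,r] to [q,r] − [p,r] + [p,q]. For instance
  ∂PST = ST − PT + PS,
  ∂QRT = RT − QT + QR.
The resulting 10×5 matrix has rank 5, and its Smith normal form has invariant factors (1,1,1,1,1).

Now H_k = ker ∂_k / im ∂_{k+1}, so:

  H_0: rank C_0 − rank ∂_1 = 5 − 4 = 1, and the invariant factors of ∂_1 are all 1, so H_0 = Z.
  H_1: rank ker ∂_1 − rank ∂_2 = (10 − 4) − 5 = 1, and the invariant factors of ∂_2 are all 1, so H_1 = Z.
  H_2: rank ker ∂_2 − rank ∂_3 = (5 − 5) − 0 = 0, and there is no ∂_3, so H_2 = 0.

Hence the Betti numbers are b_0 = 1, b_1 = 1, b_2 = 0.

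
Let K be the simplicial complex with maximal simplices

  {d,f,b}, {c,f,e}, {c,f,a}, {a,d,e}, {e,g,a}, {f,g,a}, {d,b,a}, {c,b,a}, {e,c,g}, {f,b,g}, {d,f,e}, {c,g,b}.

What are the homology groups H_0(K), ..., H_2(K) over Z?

Order the vertices as a < b < c < d < e < f < g. Listing each simplex with vertices in this order, K has dimension 2 with simplices:

  0-simplices (7): a, b, c, d, e, f, g
  1-simplices (18): ab, ac, ad, ae, af, ag, bc, bd, bf, bg, ce, cf, cg, de, df, ef, eg, fg
  2-simplices (12): abc, abd, acf, ade, aeg, afg, bcg, bdf, bfg, cef, ceg, def

so the chain groups are C_0 ≅ Z^7, C_1 ≅ Z^18, C_2 ≅ Z^12.

Boundary ∂_1: C_1 → C_0 is given by ∂[p,q] = [q] − [p].
As a 7×18 matrix over Z this has rank 6, with invariant factors (1,1,1,1,1,1).

∂_2: C_2 → C_1 acts by ∂[p,q,r] = [q,r] − [p,r] + [p,q]. For instance
  ∂abd = bd − ad + ab,
  ∂ceg = eg − cg + ce.
This gives a 18×12 integer matrix of rank 12; reducing to Smith normal form yields diagonal entries (1,1,1,1,1,1,1,1,1,1,1,2).

Now H_k = ker ∂_k / im ∂_{k+1}, so:

  H_0: rank C_0 − rank ∂_1 = 7 − 6 = 1, and the invariant factors of ∂_1 are all 1, so H_0 ≅ Z.
  H_1: rank ker ∂_1 − rank ∂_2 = (18 − 6) − 12 = 0, and ∂_2 has invariant factor 2 > 1, so H_1 ≅ Z_2.
  H_2: rank ker ∂_2 − rank ∂_3 = (12 − 12) − 0 = 0, and there is no ∂_3, so H_2 ≅ 0.

As a check, the Euler characteristic is 7 − 18 + 12 = 1, which agrees with 1 − 0 + 0 = 1.
(K is a triangulation of the real projective plane RP^2.)

H_0 ≅ Z,  H_1 ≅ Z_2,  H_2 = 0.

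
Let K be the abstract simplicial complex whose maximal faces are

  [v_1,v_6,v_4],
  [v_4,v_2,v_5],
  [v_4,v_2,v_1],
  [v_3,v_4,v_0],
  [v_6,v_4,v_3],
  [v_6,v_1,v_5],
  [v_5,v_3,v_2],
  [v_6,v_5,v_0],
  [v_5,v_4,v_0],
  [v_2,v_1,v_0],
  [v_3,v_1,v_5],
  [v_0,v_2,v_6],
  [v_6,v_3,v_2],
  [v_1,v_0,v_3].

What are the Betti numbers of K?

b_0 = 1, b_1 = 2, b_2 = 1.

We work with the vertex ordering v_0 < v_1 < v_2 < v_3 < v_4 < v_5 < v_6. The simplices of K, each written with vertices in increasing order, are:

  0-simplices (7): [v_0], [v_1], [v_2], [v_3], [v_4], [v_5], [v_6]
  1-simplices (21): (21 of them)
  2-simplices (14): (14 of them)

so the chain groups are C_0 ≅ Z^7, C_1 ≅ Z^21, C_2 ≅ Z^14.

∂_1: C_1 → C_0 maps an edge to its endpoints' difference, ∂[p,q] = q − p.
This gives a 7×21 integer matrix of rank 6; reducing to Smith normal form yields diagonal entries (1,1,1,1,1,1).

The boundary map ∂_2: C_2 → C_1 sends each 2-simplex [p,q,r] to [q,r] − [p,r] + [p,q]. For instance
  ∂[v_3,v_4,v_6] = [v_4,v_6] − [v_3,v_6] + [v_3,v_4],
  ∂[v_0,v_4,v_5] = [v_4,v_5] − [v_0,v_5] + [v_0,v_4].
This gives a 21×14 integer matrix of rank 13; reducing to Smith normal form yields diagonal entries (1,1,1,1,1,1,1,1,1,1,1,1,1).

From H_k ≅ ker(∂_k) / im(∂_{k+1}) we obtain:

  H_0: rank C_0 − rank ∂_1 = 7 − 6 = 1, and the invariant factors of ∂_1 are all 1, so H_0 ≅ Z.
  H_1: rank ker ∂_1 − rank ∂_2 = (21 − 6) − 13 = 2, and the invariant factors of ∂_2 are all 1, so H_1 ≅ Z^2.
  H_2: rank ker ∂_2 − rank ∂_3 = (14 − 13) − 0 = 1, and there is no ∂_3, so H_2 ≅ Z.

As a check, the Euler characteristic is 7 − 21 + 14 = 0, which agrees with 1 − 2 + 1 = 0.

Hence the Betti numbers are b_0 = 1, b_1 = 2, b_2 = 1.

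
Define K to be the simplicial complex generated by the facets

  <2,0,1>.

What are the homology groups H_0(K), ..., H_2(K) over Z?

H_0 ≅ Z,  H_1 = 0,  H_2 = 0.

Take the total order 0 < 1 < 2 on the vertex set. Then K (dimension 2) consists of the simplices:

  0-simplices (3): [0], [1], [2]
  1-simplices (3): [0,1], [0,2], [1,2]
  2-simplices (1): [0,1,2]

so the chain groups are C_0 ≅ Z^3, C_1 ≅ Z^3, C_2 ≅ Z^1.

∂_1: C_1 → C_0 maps an edge to its endpoints' difference, ∂[p,q] = q − p.
This gives a 3×3 integer matrix of rank 2; reducing to Smith normal form yields diagonal entries (1,1).

∂_2: C_2 → C_1 sends each 2-simplex [p,q,r] to [q,r] − [p,r] + [p,q]. For instance
  ∂[0,1,2] = [1,2] − [0,2] + [0,1].
As a 3×1 matrix over Z this has rank 1, with invariant factors (1).

Reading off H_k = ker ∂_k / im ∂_{k+1}:

  H_0: rank C_0 − rank ∂_1 = 3 − 2 = 1, and the invariant factors of ∂_1 are all 1, so H_0 ≅ Z.
  H_1: rank ker ∂_1 − rank ∂_2 = (3 − 2) − 1 = 0, and the invariant factors of ∂_2 are all 1, so H_1 ≅ 0.
  H_2: rank ker ∂_2 − rank ∂_3 = (1 − 1) − 0 = 0, and there is no ∂_3, so H_2 ≅ 0.

(K is a triangulation of the 2-simplex.)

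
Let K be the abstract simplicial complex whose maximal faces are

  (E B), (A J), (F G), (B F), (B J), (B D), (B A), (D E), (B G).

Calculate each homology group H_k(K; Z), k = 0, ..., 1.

Fix the vertex order A < B < D < E < F < G < J and write every simplex with vertices in increasing order. Then dim K = 1 and the simplices of K are:

  0-simplices (7): A, B, D, E, F, G, J
  1-simplices (9): AB, AJ, BD, BE, BF, BG, BJ, DE, FG

so the chain groups are C_0 ≅ Z^7, C_1 ≅ Z^9.

Boundary ∂_1: C_1 → C_0 maps an edge to its endpoints' difference, ∂[p,q] = q − p. For instance
  ∂BG = G − B.
This gives a 7×9 integer matrix of rank 6; reducing to Smith normal form yields diagonal entries (1,1,1,1,1,1).

Computing H_k = (kernel of ∂_k) / (image of ∂_{k+1}):

  H_0: rank C_0 − rank ∂_1 = 7 − 6 = 1, and the invariant factors of ∂_1 are all 1, so H_0 = Z.
  H_1: rank ker ∂_1 − rank ∂_2 = (9 − 6) − 0 = 3, and there is no ∂_2, so H_1 = Z^3.

As a check, the Euler characteristic is 7 − 9 = -2, which agrees with 1 − 3 = -2.

H_0 ≅ Z,  H_1 ≅ Z^3.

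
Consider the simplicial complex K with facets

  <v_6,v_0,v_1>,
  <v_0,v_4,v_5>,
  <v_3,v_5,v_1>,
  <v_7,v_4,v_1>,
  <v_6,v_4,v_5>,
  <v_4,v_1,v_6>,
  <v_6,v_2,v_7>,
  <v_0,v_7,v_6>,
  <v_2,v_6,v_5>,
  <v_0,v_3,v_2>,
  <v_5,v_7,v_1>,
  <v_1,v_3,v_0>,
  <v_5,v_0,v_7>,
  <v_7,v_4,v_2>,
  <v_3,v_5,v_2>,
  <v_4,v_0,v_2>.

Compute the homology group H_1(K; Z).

Fix the vertex order v_0 < v_1 < v_2 < v_3 < v_4 < v_5 < v_6 < v_7 and write every simplex with vertices in increasing order. Then dim K = 2 and the simplices of K are:

  0-simplices (8): [v_0], [v_1], [v_2], [v_3], [v_4], [v_5], [v_6], [v_7]
  1-simplices (24): (24 of them)
  2-simplices (16): (16 of them)

so the chain groups are C_0 ≅ Z^8, C_1 ≅ Z^24, C_2 ≅ Z^16.

Boundary ∂_1: C_1 → C_0 sends each edge [p,q] (with p < q) to q − p. For instance
  ∂[v_2,v_6] = [v_6] − [v_2].
As a 8×24 matrix over Z this has rank 7, with invariant factors (1,1,1,1,1,1,1).

∂_2: C_2 → C_1 maps a triangle to the signed sum of its edges. For instance
  ∂[v_2,v_4,v_7] = [v_4,v_7] − [v_2,v_7] + [v_2,v_4],
  ∂[v_2,v_3,v_5] = [v_3,v_5] − [v_2,v_5] + [v_2,v_3].
The resulting 24×16 matrix has rank 15, and its Smith normal form has invariant factors (1,1,1,1,1,1,1,1,1,1,1,1,1,1,1).

Reading off H_k = ker ∂_k / im ∂_{k+1}:

  H_1: rank ker ∂_1 − rank ∂_2 = (24 − 7) − 15 = 2, and the invariant factors of ∂_2 are all 1, so H_1 ≅ Z^2.

H_1 = Z^2.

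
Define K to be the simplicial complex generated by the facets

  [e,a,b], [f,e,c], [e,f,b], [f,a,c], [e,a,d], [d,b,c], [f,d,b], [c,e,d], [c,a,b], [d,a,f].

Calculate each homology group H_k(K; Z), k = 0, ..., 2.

H_0 = Z,  H_1 = Z_2,  H_2 = 0.

Take the total order a < b < c < d < e < f on the vertex set. Then K (dimension 2) consists of the simplices:

  0-simplices (6): a, b, c, d, e, f
  1-simplices (15): ab, ac, ad, ae, af, bc, bd, be, bf, cd, ce, cf, de, df, ef
  2-simplices (10): abc, abe, acf, ade, adf, bcd, bdf, bef, cde, cef

giving chain groups C_0 ≅ Z^6, C_1 ≅ Z^15, C_2 ≅ Z^10.

The boundary map ∂_1: C_1 → C_0 is given by ∂[p,q] = [q] − [p]. For instance
  ∂ac = c − a.
The resulting 6×15 matrix has rank 5, and its Smith normal form has invariant factors (1,1,1,1,1).

∂_2: C_2 → C_1 acts by ∂[p,q,r] = [q,r] − [p,r] + [p,q]. For instance
  ∂acf = cf − af + ac,
  ∂cef = ef − cf + ce.
This gives a 15×10 integer matrix of rank 10; reducing to Smith normal form yields diagonal entries (1,1,1,1,1,1,1,1,1,2).

Computing H_k = (kernel of ∂_k) / (image of ∂_{k+1}):

  H_0: rank C_0 − rank ∂_1 = 6 − 5 = 1, and the invariant factors of ∂_1 are all 1, so H_0 = Z.
  H_1: rank ker ∂_1 − rank ∂_2 = (15 − 5) − 10 = 0, and ∂_2 has invariant factor 2 > 1, so H_1 = Z_2.
  H_2: rank ker ∂_2 − rank ∂_3 = (10 − 10) − 0 = 0, and there is no ∂_3, so H_2 = 0.

As a check, the Euler characteristic is 6 − 15 + 10 = 1, which agrees with 1 − 0 + 0 = 1.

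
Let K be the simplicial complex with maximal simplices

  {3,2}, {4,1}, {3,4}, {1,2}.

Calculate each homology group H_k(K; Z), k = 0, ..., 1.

H_0 = Z,  H_1 = Z.

We work with the vertex ordering 1 < 2 < 3 < 4. The simplices of K, each written with vertices in increasing order, are:

  0-simplices (4): [1], [2], [3], [4]
  1-simplices (4): [1,2], [1,4], [2,3], [3,4]

giving chain groups C_0 ≅ Z^4, C_1 ≅ Z^4.

The boundary map ∂_1: C_1 → C_0 is given by ∂[p,q] = [q] − [p].
The 4×4 boundary matrix has rank 3 and Smith normal form diag(1,1,1).

Reading off H_k = ker ∂_k / im ∂_{k+1}:

  H_0: rank C_0 − rank ∂_1 = 4 − 3 = 1, and the invariant factors of ∂_1 are all 1, so H_0 ≅ Z.
  H_1: rank ker ∂_1 − rank ∂_2 = (4 − 3) − 0 = 1, and there is no ∂_2, so H_1 ≅ Z.

As a check, the Euler characteristic is 4 − 4 = 0, which agrees with 1 − 1 = 0.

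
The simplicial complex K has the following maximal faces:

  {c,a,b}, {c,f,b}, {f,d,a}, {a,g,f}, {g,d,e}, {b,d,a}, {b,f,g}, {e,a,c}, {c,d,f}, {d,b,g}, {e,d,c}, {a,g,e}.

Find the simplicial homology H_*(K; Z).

We work with the vertex ordering a < b < c < d < e < f < g. The simplices of K, each written with vertices in increasing order, are:

  0-simplices (7): a, b, c, d, e, f, g
  1-simplices (18): ab, ac, ad, ae, af, ag, bc, bd, bf, bg, cd, ce, cf, de, df, dg, eg, fg
  2-simplices (12): abc, abd, ace, adf, aeg, afg, bcf, bdg, bfg, cde, cdf, deg

so the chain groups are C_0 ≅ Z^7, C_1 ≅ Z^18, C_2 ≅ Z^12.

The boundary map ∂_1: C_1 → C_0 maps an edge to its endpoints' difference, ∂[p,q] = q − p.
The resulting 7×18 matrix has rank 6, and its Smith normal form has invariant factors (1,1,1,1,1,1).

∂_2: C_2 → C_1 maps a triangle to the signed sum of its edges. For instance
  ∂bcf = cf − bf + bc,
  ∂aeg = eg − ag + ae.
The resulting 18×12 matrix has rank 12, and its Smith normal form has invariant factors (1,1,1,1,1,1,1,1,1,1,1,2).

From H_k ≅ ker(∂_k) / im(∂_{k+1}) we obtain:

  H_0: rank C_0 − rank ∂_1 = 7 − 6 = 1, and the invariant factors of ∂_1 are all 1, so H_0 = Z.
  H_1: rank ker ∂_1 − rank ∂_2 = (18 − 6) − 12 = 0, and ∂_2 has invariant factor 2 > 1, so H_1 = Z/2.
  H_2: rank ker ∂_2 − rank ∂_3 = (12 − 12) − 0 = 0, and there is no ∂_3, so H_2 = 0.

H_0 ≅ Z,  H_1 ≅ Z/2,  H_2 = 0.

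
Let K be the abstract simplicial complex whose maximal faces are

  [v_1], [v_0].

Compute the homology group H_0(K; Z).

Order the vertices as v_0 < v_1. Listing each simplex with vertices in this order, K has dimension 0 with simplices:

  0-simplices (2): [v_0], [v_1]

Hence C_0 ≅ Z^2.

Reading off H_k = ker ∂_k / im ∂_{k+1}:

  H_0: rank C_0 − rank ∂_1 = 2 − 0 = 2, and there is no ∂_1, so H_0 = Z^2.

H_0 ≅ Z^2.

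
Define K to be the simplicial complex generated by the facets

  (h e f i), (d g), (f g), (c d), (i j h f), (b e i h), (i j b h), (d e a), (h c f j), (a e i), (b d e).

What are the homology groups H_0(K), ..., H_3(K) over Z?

H_0 ≅ Z,  H_1 ≅ Z^2,  H_2 = 0,  H_3 = 0.

Fix the vertex order a < b < c < d < e < f < g < h < i < j and write every simplex with vertices in increasing order. Then dim K = 3 and the simplices of K are:

  0-simplices (10): a, b, c, d, e, f, g, h, i, j
  1-simplices (24): ad, ae, ai, bd, be, bh, bi, bj, cd, cf, ch, cj, de, dg, ef, eh, ei, fg, fh, fi, fj, hi, hj, ij
  2-simplices (18): ade, aei, bde, beh, bei, bhi, bhj, bij, cfh, cfj, chj, efh, efi, ehi, fhi, fhj, fij, hij
  3-simplices (5): behi, bhij, cfhj, efhi, fhij

Hence C_0 ≅ Z^10, C_1 ≅ Z^24, C_2 ≅ Z^18, C_3 ≅ Z^5.

∂_1: C_1 → C_0 sends each edge [p,q] (with p < q) to q − p.
This gives a 10×24 integer matrix of rank 9; reducing to Smith normal form yields diagonal entries (1,1,1,1,1,1,1,1,1).

The boundary map ∂_2: C_2 → C_1 acts by ∂[p,q,r] = [q,r] − [p,r] + [p,q]. For instance
  ∂aei = ei − ai + ae,
  ∂bij = ij − bj + bi.
As a 24×18 matrix over Z this has rank 13, with invariant factors (1,1,1,1,1,1,1,1,1,1,1,1,1).

∂_3: C_3 → C_2 sends each 3-simplex σ to the alternating sum Σ_i (−1)^i (σ with its i-th vertex removed). For instance
  ∂efhi = fhi − ehi + efi − efh,
  ∂cfhj = fhj − chj + cfj − cfh.
As a 18×5 matrix over Z this has rank 5, with invariant factors (1,1,1,1,1).

Computing H_k = (kernel of ∂_k) / (image of ∂_{k+1}):

  H_0: rank C_0 − rank ∂_1 = 10 − 9 = 1, and the invariant factors of ∂_1 are all 1, so H_0 ≅ Z.
  H_1: rank ker ∂_1 − rank ∂_2 = (24 − 9) − 13 = 2, and the invariant factors of ∂_2 are all 1, so H_1 ≅ Z^2.
  H_2: rank ker ∂_2 − rank ∂_3 = (18 − 13) − 5 = 0, and the invariant factors of ∂_3 are all 1, so H_2 ≅ 0.
  H_3: rank ker ∂_3 − rank ∂_4 = (5 − 5) − 0 = 0, and there is no ∂_4, so H_3 ≅ 0.

As a check, the Euler characteristic is 10 − 24 + 18 − 5 = -1, which agrees with 1 − 2 + 0 − 0 = -1.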